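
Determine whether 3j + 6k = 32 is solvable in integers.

Step 1: Compute gcd(3, 6).
gcd(3, 6) = 3

Step 2: Check divisibility.
Does 3 divide 32? 32 = 3 x 10 + 2, so no.

By the theorem on linear Diophantine equations, 3j + 6k = 32 has integer solutions if and only if gcd(3, 6) divides 32. Since 3 does not divide 32, no solutions exist.

No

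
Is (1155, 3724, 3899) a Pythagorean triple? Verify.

Compute a² + b² = 1155² + 3724² = 1334025 + 13868176 = 15202201
Compute c² = 3899² = 15202201
Since 15202201 = 15202201, confirmed.

Yes, it is a Pythagorean triple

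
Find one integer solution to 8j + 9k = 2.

Step 1: Check solvability.
gcd(8, 9) = 1
Since 1 divides 2, solutions exist.

Step 2: Apply extended Euclidean algorithm to find gcd.
We find integers such that 8*x0 + 9*y0 = 1

Step 3: Scale the particular solution.
Multiply by 2/1 = 2:
j = -2, k = 2

Step 4: Verify.
8*(-2) + 9*(2) = 2 = 2 ✓

j = -2, k = 2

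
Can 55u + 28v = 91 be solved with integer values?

Step 1: Compute gcd(55, 28).
gcd(55, 28) = 1

Step 2: Check divisibility.
Does 1 divide 91? 91 = 1 x 91, so yes.

By the theorem on linear Diophantine equations, 55u + 28v = 91 has integer solutions if and only if gcd(55, 28) divides 91. Since 1 | 91, solutions exist.

Yes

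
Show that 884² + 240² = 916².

Compute a² + b²:
884² + 240² = 781456 + 57600 = 839056
Compute c²:
916² = 839056
Since 839056 = 839056, it is a Pythagorean triple.

Yes, it is a Pythagorean triple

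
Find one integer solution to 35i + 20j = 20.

Step 1: Check solvability.
gcd(35, 20) = 5
Since 5 divides 20, solutions exist.

Step 2: Apply extended Euclidean algorithm to find gcd.
We find integers such that 35*x0 + 20*y0 = 5

Step 3: Scale the particular solution.
Multiply by 20/5 = 4:
i = -4, j = 8

Step 4: Verify.
35*(-4) + 20*(8) = 20 = 20 ✓

i = -4, j = 8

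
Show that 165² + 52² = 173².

Compute a² + b²:
165² + 52² = 27225 + 2704 = 29929
Compute c²:
173² = 29929
Since 29929 = 29929, it is a Pythagorean triple.

Yes, it is a Pythagorean triple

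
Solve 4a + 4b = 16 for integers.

Step 1: Check solvability.
gcd(4, 4) = 4
Since 4 divides 16, solutions exist.

Step 2: Apply extended Euclidean algorithm to find gcd.
We find integers such that 4*x0 + 4*y0 = 4

Step 3: Scale the particular solution.
Multiply by 16/4 = 4:
a = 0, b = 4

Step 4: Verify.
4*(0) + 4*(4) = 16 = 16 ✓

a = 0, b = 4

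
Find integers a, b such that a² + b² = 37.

We need to find integers a, b > 0 such that a² + b² = 37.
Trying a = 1: b² = 37 - 1² = 37 - 1 = 36
b = 6
Check: 1² + 6² = 1 + 36 = 37 ✓

37 = 1² + 6²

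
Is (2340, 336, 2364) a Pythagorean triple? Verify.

Compute a² + b² = 2340² + 336² = 5475600 + 112896 = 5588496
Compute c² = 2364² = 5588496
Since 5588496 = 5588496, confirmed.

Yes, it is a Pythagorean triple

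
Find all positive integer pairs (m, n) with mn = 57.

The positive divisors of 57 are: 1, 3, 19, 57.
Each divisor d gives the pair (d, 57/d):
(1, 57), (3, 19), (19, 3), (57, 1)

(1, 57), (3, 19), (19, 3), (57, 1)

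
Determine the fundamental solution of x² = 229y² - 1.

We need x² = 229y² - 1. Try successive y:
y = 1: x² = 229·1² - 1 = 228, not a perfect square
y = 2: x² = 229·2² - 1 = 915, not a perfect square
y = 3: x² = 229·3² - 1 = 2060, not a perfect square
...
y = 113: x² = 229·113² - 1 = 2924100 = 1710² ✓
Check: 1710² - 229·113² = 2924100 - 2924101 = -1 ✓

x = 1710, y = 113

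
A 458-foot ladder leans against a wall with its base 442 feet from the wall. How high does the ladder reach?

The ladder, wall, and ground form a right triangle with hypotenuse 458 and one leg 442.
By the Pythagorean theorem: h² = 458² - 442² = 209764 - 195364 = 14400
h = √14400 = 120 feet

120 feet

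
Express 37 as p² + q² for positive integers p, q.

We need to find integers p, q > 0 such that p² + q² = 37.
Trying p = 1: q² = 37 - 1² = 37 - 1 = 36
q = 6
Check: 1² + 6² = 1 + 36 = 37 ✓

37 = 1² + 6²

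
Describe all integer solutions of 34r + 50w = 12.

Step 1: Compute gcd(34, 50) = 2.
Since 2 divides 12, solutions exist.

Step 2: Find a particular solution using extended Euclidean algorithm.
We get r₀ = 18, w₀ = -12.
Check: 34*18 + 50*-12 = 12 = 12 ✓

Step 3: Write the general solution.
r = 18 + (50/2)t = 18 + 25t
w = -12 - (34/2)t = -12 - 17t
for any integer t.

r = 18 + 25t, w = -12 - 17t for integer t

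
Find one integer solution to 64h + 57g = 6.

Step 1: Check solvability.
gcd(64, 57) = 1
Since 1 divides 6, solutions exist.

Step 2: Apply extended Euclidean algorithm to find gcd.
We find integers such that 64*x0 + 57*y0 = 1

Step 3: Scale the particular solution.
Multiply by 6/1 = 6:
h = -48, g = 54

Step 4: Verify.
64*(-48) + 57*(54) = 6 = 6 ✓

h = -48, g = 54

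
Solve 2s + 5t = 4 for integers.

Step 1: Check solvability.
gcd(2, 5) = 1
Since 1 divides 4, solutions exist.

Step 2: Apply extended Euclidean algorithm to find gcd.
We find integers such that 2*x0 + 5*y0 = 1

Step 3: Scale the particular solution.
Multiply by 4/1 = 4:
s = -8, t = 4

Step 4: Verify.
2*(-8) + 5*(4) = 4 = 4 ✓

s = -8, t = 4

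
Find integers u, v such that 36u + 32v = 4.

Step 1: Check solvability.
gcd(36, 32) = 4
Since 4 divides 4, solutions exist.

Step 2: Apply extended Euclidean algorithm to find gcd.
We find integers such that 36*x0 + 32*y0 = 4

Step 3: Scale the particular solution.
Multiply by 4/4 = 1:
u = 1, v = -1

Step 4: Verify.
36*(1) + 32*(-1) = 4 = 4 ✓

u = 1, v = -1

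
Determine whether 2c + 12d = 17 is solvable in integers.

Step 1: Compute gcd(2, 12).
gcd(2, 12) = 2

Step 2: Check divisibility.
Does 2 divide 17? 17 = 2 x 8 + 1, so no.

By the theorem on linear Diophantine equations, 2c + 12d = 17 has integer solutions if and only if gcd(2, 12) divides 17. Since 2 does not divide 17, no solutions exist.

No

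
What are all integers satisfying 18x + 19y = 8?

Step 1: Compute gcd(18, 19) = 1.
Since 1 divides 8, solutions exist.

Step 2: Find a particular solution using extended Euclidean algorithm.
We get x₀ = -8, y₀ = 8.
Check: 18*-8 + 19*8 = 8 = 8 ✓

Step 3: Write the general solution.
x = -8 + (19/1)t = -8 + 19t
y = 8 - (18/1)t = 8 - 18t
for any integer t.

x = -8 + 19t, y = 8 - 18t for integer t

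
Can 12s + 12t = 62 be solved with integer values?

Step 1: Compute gcd(12, 12).
gcd(12, 12) = 12

Step 2: Check divisibility.
Does 12 divide 62? 62 = 12 x 5 + 2, so no.

By the theorem on linear Diophantine equations, 12s + 12t = 62 has integer solutions if and only if gcd(12, 12) divides 62. Since 12 does not divide 62, no solutions exist.

No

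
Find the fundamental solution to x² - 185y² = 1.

We seek the smallest positive integers (x, y) with x² - 185y² = 1, i.e., x² = 185y² + 1.
Try successive y values:
y = 1: x² = 185·1² + 1 = 186, not a perfect square
y = 2: x² = 185·2² + 1 = 741, not a perfect square
y = 3: x² = 185·3² + 1 = 1666, not a perfect square
... continuing the search (or via continued fractions) ...
y = 680: x² = 185·680² + 1 = 85544001, x = 9249 ✓

Verify: 9249² - 185·680² = 85544001 - 85544000 = 1 ✓

x = 9249, y = 680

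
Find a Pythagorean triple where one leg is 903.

We need the other leg and hypotenuse such that 903² + x² = c².
Take x = 6440, c = 6503: 903² + 6440² = 815409 + 41473600 = 42289009 = 6503² ✓
Triple: (903, 6440, 6503)

(903, 6440, 6503)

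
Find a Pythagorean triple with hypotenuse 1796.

We need a² + b² = 1796² = 3225616.
Trying: 1404² + 1120² = 1971216 + 1254400 = 3225616 ✓

(1404, 1120, 1796)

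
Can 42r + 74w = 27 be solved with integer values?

Step 1: Compute gcd(42, 74).
gcd(42, 74) = 2

Step 2: Check divisibility.
Does 2 divide 27? 27 = 2 x 13 + 1, so no.

By the theorem on linear Diophantine equations, 42r + 74w = 27 has integer solutions if and only if gcd(42, 74) divides 27. Since 2 does not divide 27, no solutions exist.

No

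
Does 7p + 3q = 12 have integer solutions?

Step 1: Compute gcd(7, 3).
gcd(7, 3) = 1

Step 2: Check divisibility.
Does 1 divide 12? 12 = 1 x 12, so yes.

By the theorem on linear Diophantine equations, 7p + 3q = 12 has integer solutions if and only if gcd(7, 3) divides 12. Since 1 | 12, solutions exist.

Yes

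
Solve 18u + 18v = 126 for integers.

Step 1: Check solvability.
gcd(18, 18) = 18
Since 18 divides 126, solutions exist.

Step 2: Apply extended Euclidean algorithm to find gcd.
We find integers such that 18*x0 + 18*y0 = 18

Step 3: Scale the particular solution.
Multiply by 126/18 = 7:
u = 0, v = 7

Step 4: Verify.
18*(0) + 18*(7) = 126 = 126 ✓

u = 0, v = 7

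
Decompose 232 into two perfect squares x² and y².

We need to find integers x, y > 0 such that x² + y² = 232.
Trying x = 6: y² = 232 - 6² = 232 - 36 = 196
y = 14
Check: 6² + 14² = 36 + 196 = 232 ✓

232 = 6² + 14²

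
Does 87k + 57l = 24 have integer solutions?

Step 1: Compute gcd(87, 57).
gcd(87, 57) = 3

Step 2: Check divisibility.
Does 3 divide 24? 24 = 3 x 8, so yes.

By the theorem on linear Diophantine equations, 87k + 57l = 24 has integer solutions if and only if gcd(87, 57) divides 24. Since 3 | 24, solutions exist.

Yes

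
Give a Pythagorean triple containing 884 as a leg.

We need the other leg and hypotenuse such that 884² + x² = c².
Take x = 387, c = 965: 884² + 387² = 781456 + 149769 = 931225 = 965² ✓
Triple: (387, 884, 965)

(387, 884, 965)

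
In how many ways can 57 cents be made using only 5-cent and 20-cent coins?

We need non-negative integers (x, y) with 5x + 20y = 57.
For each x from 0 to 11, check if (57 - 5x) is a non-negative multiple of 20.
Solutions (x, y): none
Count: 0

0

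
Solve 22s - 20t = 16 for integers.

Step 1: Check solvability.
gcd(22, 20) = 2
Since 2 divides 16, solutions exist.

Step 2: Apply extended Euclidean algorithm to find gcd.
We find integers such that 22*x0 + 20*y0 = 2

Step 3: Scale the particular solution.
Multiply by 16/2 = 8:
s = 8, t = 8

Step 4: Verify.
22*(8) - 20*(8) = 16 = 16 ✓

s = 8, t = 8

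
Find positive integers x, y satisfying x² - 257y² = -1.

We need x² = 257y² - 1. Try successive y:
y = 1: x² = 257·1² - 1 = 256 = 16² ✓
Check: 16² - 257·1² = 256 - 257 = -1 ✓

x = 16, y = 1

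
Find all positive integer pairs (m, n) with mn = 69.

The positive divisors of 69 are: 1, 3, 23, 69.
Each divisor d gives the pair (d, 69/d):
(1, 69), (3, 23), (23, 3), (69, 1)

(1, 69), (3, 23), (23, 3), (69, 1)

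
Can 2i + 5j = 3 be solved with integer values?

Step 1: Compute gcd(2, 5).
gcd(2, 5) = 1

Step 2: Check divisibility.
Does 1 divide 3? 3 = 1 x 3, so yes.

By the theorem on linear Diophantine equations, 2i + 5j = 3 has integer solutions if and only if gcd(2, 5) divides 3. Since 1 | 3, solutions exist.

Yes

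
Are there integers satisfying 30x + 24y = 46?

Step 1: Compute gcd(30, 24).
gcd(30, 24) = 6

Step 2: Check divisibility.
Does 6 divide 46? 46 = 6 x 7 + 4, so no.

By the theorem on linear Diophantine equations, 30x + 24y = 46 has integer solutions if and only if gcd(30, 24) divides 46. Since 6 does not divide 46, no solutions exist.

No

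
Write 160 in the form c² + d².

We need to find integers c, d > 0 such that c² + d² = 160.
Trying c = 4: d² = 160 - 4² = 160 - 16 = 144
d = 12
Check: 4² + 12² = 16 + 144 = 160 ✓

160 = 4² + 12²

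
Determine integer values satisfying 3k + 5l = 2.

Step 1: Check solvability.
gcd(3, 5) = 1
Since 1 divides 2, solutions exist.

Step 2: Apply extended Euclidean algorithm to find gcd.
We find integers such that 3*x0 + 5*y0 = 1

Step 3: Scale the particular solution.
Multiply by 2/1 = 2:
k = 4, l = -2

Step 4: Verify.
3*(4) + 5*(-2) = 2 = 2 ✓

k = 4, l = -2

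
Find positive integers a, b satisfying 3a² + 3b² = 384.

Try small values of a and check whether (384 - 3a²)/3 is a perfect square.
a = 8: 3·8² = 192, so 3b² = 384 - 192 = 192, giving b² = 64, b = 8.
Check: 3·8² + 3·8² = 192 + 192 = 384 ✓

a = 8, b = 8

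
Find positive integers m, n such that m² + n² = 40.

Search for m with 40 - m² a perfect square.
m = 2: 40 - 2² = 40 - 4 = 36 = 6² ✓
So m = 2, n = 6.

m = 2, n = 6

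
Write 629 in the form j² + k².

We need to find integers j, k > 0 such that j² + k² = 629.
Trying j = 2: k² = 629 - 2² = 629 - 4 = 625
k = 25
Check: 2² + 25² = 4 + 625 = 629 ✓

629 = 2² + 25²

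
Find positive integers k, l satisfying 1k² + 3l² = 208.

Try small values of k and check whether (208 - 1k²)/3 is a perfect square.
k = 4: 1·4² = 16, so 3l² = 208 - 16 = 192, giving l² = 64, l = 8.
Check: 1·4² + 3·8² = 16 + 192 = 208 ✓

k = 4, l = 8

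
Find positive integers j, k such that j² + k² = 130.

Search for j with 130 - j² a perfect square.
j = 3: 130 - 3² = 130 - 9 = 121 = 11² ✓
So j = 3, k = 11.

j = 3, k = 11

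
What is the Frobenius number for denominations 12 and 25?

For two coprime denominations a and b, the Frobenius number (largest value not representable as a non-negative combination) is ab - a - b.
Here gcd(12, 25) = 1, so they are coprime.
F(12, 25) = 12·25 - 12 - 25 = 300 - 37 = 263

263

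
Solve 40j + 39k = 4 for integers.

Step 1: Check solvability.
gcd(40, 39) = 1
Since 1 divides 4, solutions exist.

Step 2: Apply extended Euclidean algorithm to find gcd.
We find integers such that 40*x0 + 39*y0 = 1

Step 3: Scale the particular solution.
Multiply by 4/1 = 4:
j = 4, k = -4

Step 4: Verify.
40*(4) + 39*(-4) = 4 = 4 ✓

j = 4, k = -4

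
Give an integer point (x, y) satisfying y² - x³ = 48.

Try small integer x values and check whether x³ + 48 is a perfect square.
x = 1: x³ + 48 = 1³ + 48 = 1 + 48 = 49
Is 49 a perfect square? 7² = 49 ✓
So (x, y) = (1, -7) is a solution.

x = 1, y = -7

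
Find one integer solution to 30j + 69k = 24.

Step 1: Check solvability.
gcd(30, 69) = 3
Since 3 divides 24, solutions exist.

Step 2: Apply extended Euclidean algorithm to find gcd.
We find integers such that 30*x0 + 69*y0 = 3

Step 3: Scale the particular solution.
Multiply by 24/3 = 8:
j = 56, k = -24

Step 4: Verify.
30*(56) + 69*(-24) = 24 = 24 ✓

j = 56, k = -24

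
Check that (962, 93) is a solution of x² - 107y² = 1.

Compute x² = 962² = 925444
Compute 107y² = 107·93² = 107·8649 = 925443
x² - 107y² = 925444 - 925443 = 1
Since this equals 1, (962, 93) is a solution.

Yes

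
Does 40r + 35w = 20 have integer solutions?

Step 1: Compute gcd(40, 35).
gcd(40, 35) = 5

Step 2: Check divisibility.
Does 5 divide 20? 20 = 5 x 4, so yes.

By the theorem on linear Diophantine equations, 40r + 35w = 20 has integer solutions if and only if gcd(40, 35) divides 20. Since 5 | 20, solutions exist.

Yes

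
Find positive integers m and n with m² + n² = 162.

We need to find integers m, n > 0 such that m² + n² = 162.
Trying m = 9: n² = 162 - 9² = 162 - 81 = 81
n = 9
Check: 9² + 9² = 81 + 81 = 162 ✓

162 = 9² + 9²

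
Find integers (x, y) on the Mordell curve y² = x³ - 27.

Try small integer x values and check whether x³ - 27 is a perfect square.
x = 3: x³ - 27 = 3³ - 27 = 27 - 27 = 0
Is 0 a perfect square? 0² = 0 ✓
So (x, y) = (3, 0) is a solution.

x = 3, y = 0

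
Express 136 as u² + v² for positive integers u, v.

We need to find integers u, v > 0 such that u² + v² = 136.
Trying u = 6: v² = 136 - 6² = 136 - 36 = 100
v = 10
Check: 6² + 10² = 36 + 100 = 136 ✓

136 = 6² + 10²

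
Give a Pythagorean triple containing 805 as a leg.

We need the other leg and hypotenuse such that 805² + x² = c².
Take x = 348, c = 877: 805² + 348² = 648025 + 121104 = 769129 = 877² ✓
Triple: (805, 348, 877)

(805, 348, 877)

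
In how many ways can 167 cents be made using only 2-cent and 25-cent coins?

We need non-negative integers (x, y) with 2x + 25y = 167.
For each x from 0 to 83, check if (167 - 2x) is a non-negative multiple of 25.
Solutions (x, y): (21,5), (46,3), (71,1)
Count: 3

3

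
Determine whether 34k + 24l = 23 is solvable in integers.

Step 1: Compute gcd(34, 24).
gcd(34, 24) = 2

Step 2: Check divisibility.
Does 2 divide 23? 23 = 2 x 11 + 1, so no.

By the theorem on linear Diophantine equations, 34k + 24l = 23 has integer solutions if and only if gcd(34, 24) divides 23. Since 2 does not divide 23, no solutions exist.

No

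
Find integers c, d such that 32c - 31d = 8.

Step 1: Check solvability.
gcd(32, 31) = 1
Since 1 divides 8, solutions exist.

Step 2: Apply extended Euclidean algorithm to find gcd.
We find integers such that 32*x0 + 31*y0 = 1

Step 3: Scale the particular solution.
Multiply by 8/1 = 8:
c = 8, d = 8

Step 4: Verify.
32*(8) - 31*(8) = 8 = 8 ✓

c = 8, d = 8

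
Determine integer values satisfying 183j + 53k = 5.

Step 1: Check solvability.
gcd(183, 53) = 1
Since 1 divides 5, solutions exist.

Step 2: Apply extended Euclidean algorithm to find gcd.
We find integers such that 183*x0 + 53*y0 = 1

Step 3: Scale the particular solution.
Multiply by 5/1 = 5:
j = -55, k = 190

Step 4: Verify.
183*(-55) + 53*(190) = 5 = 5 ✓

j = -55, k = 190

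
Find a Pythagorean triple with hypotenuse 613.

We need a² + b² = 613² = 375769.
Trying: 35² + 612² = 1225 + 374544 = 375769 ✓

(35, 612, 613)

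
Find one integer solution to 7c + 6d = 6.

Step 1: Check solvability.
gcd(7, 6) = 1
Since 1 divides 6, solutions exist.

Step 2: Apply extended Euclidean algorithm to find gcd.
We find integers such that 7*x0 + 6*y0 = 1

Step 3: Scale the particular solution.
Multiply by 6/1 = 6:
c = 6, d = -6

Step 4: Verify.
7*(6) + 6*(-6) = 6 = 6 ✓

c = 6, d = -6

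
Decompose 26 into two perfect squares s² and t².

We need to find integers s, t > 0 such that s² + t² = 26.
Trying s = 1: t² = 26 - 1² = 26 - 1 = 25
t = 5
Check: 1² + 5² = 1 + 25 = 26 ✓

26 = 1² + 5²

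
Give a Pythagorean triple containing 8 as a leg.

We need the other leg and hypotenuse such that 8² + x² = c².
Take x = 15, c = 17: 8² + 15² = 64 + 225 = 289 = 17² ✓
Triple: (15, 8, 17)

(15, 8, 17)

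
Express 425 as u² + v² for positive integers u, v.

We need to find integers u, v > 0 such that u² + v² = 425.
Trying u = 5: v² = 425 - 5² = 425 - 25 = 400
v = 20
Check: 5² + 20² = 25 + 400 = 425 ✓

425 = 5² + 20²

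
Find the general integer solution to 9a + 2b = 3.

Step 1: Compute gcd(9, 2) = 1.
Since 1 divides 3, solutions exist.

Step 2: Find a particular solution using extended Euclidean algorithm.
We get a₀ = 3, b₀ = -12.
Check: 9*3 + 2*-12 = 3 = 3 ✓

Step 3: Write the general solution.
a = 3 + (2/1)t = 3 + 2t
b = -12 - (9/1)t = -12 - 9t
for any integer t.

a = 3 + 2t, b = -12 - 9t for integer t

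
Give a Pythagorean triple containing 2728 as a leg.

We need the other leg and hypotenuse such that 2728² + x² = c².
Take x = 3360, c = 4328: 2728² + 3360² = 7441984 + 11289600 = 18731584 = 4328² ✓
Triple: (2728, 3360, 4328)

(2728, 3360, 4328)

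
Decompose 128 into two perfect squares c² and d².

We need to find integers c, d > 0 such that c² + d² = 128.
Trying c = 8: d² = 128 - 8² = 128 - 64 = 64
d = 8
Check: 8² + 8² = 64 + 64 = 128 ✓

128 = 8² + 8²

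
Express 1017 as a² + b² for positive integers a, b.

We need to find integers a, b > 0 such that a² + b² = 1017.
Trying a = 21: b² = 1017 - 21² = 1017 - 441 = 576
b = 24
Check: 21² + 24² = 441 + 576 = 1017 ✓

1017 = 21² + 24²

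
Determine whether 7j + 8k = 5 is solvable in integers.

Step 1: Compute gcd(7, 8).
gcd(7, 8) = 1

Step 2: Check divisibility.
Does 1 divide 5? 5 = 1 x 5, so yes.

By the theorem on linear Diophantine equations, 7j + 8k = 5 has integer solutions if and only if gcd(7, 8) divides 5. Since 1 | 5, solutions exist.

Yes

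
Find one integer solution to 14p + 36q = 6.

Step 1: Check solvability.
gcd(14, 36) = 2
Since 2 divides 6, solutions exist.

Step 2: Apply extended Euclidean algorithm to find gcd.
We find integers such that 14*x0 + 36*y0 = 2

Step 3: Scale the particular solution.
Multiply by 6/2 = 3:
p = -15, q = 6

Step 4: Verify.
14*(-15) + 36*(6) = 6 = 6 ✓

p = -15, q = 6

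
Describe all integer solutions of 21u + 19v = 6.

Step 1: Compute gcd(21, 19) = 1.
Since 1 divides 6, solutions exist.

Step 2: Find a particular solution using extended Euclidean algorithm.
We get u₀ = -54, v₀ = 60.
Check: 21*-54 + 19*60 = 6 = 6 ✓

Step 3: Write the general solution.
u = -54 + (19/1)t = -54 + 19t
v = 60 - (21/1)t = 60 - 21t
for any integer t.

u = -54 + 19t, v = 60 - 21t for integer t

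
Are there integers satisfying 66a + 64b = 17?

Step 1: Compute gcd(66, 64).
gcd(66, 64) = 2

Step 2: Check divisibility.
Does 2 divide 17? 17 = 2 x 8 + 1, so no.

By the theorem on linear Diophantine equations, 66a + 64b = 17 has integer solutions if and only if gcd(66, 64) divides 17. Since 2 does not divide 17, no solutions exist.

No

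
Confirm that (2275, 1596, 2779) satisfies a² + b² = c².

Compute a² + b² = 2275² + 1596² = 5175625 + 2547216 = 7722841
Compute c² = 2779² = 7722841
Since 7722841 = 7722841, confirmed.

Yes, it is a Pythagorean triple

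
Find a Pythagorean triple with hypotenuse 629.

We need a² + b² = 629² = 395641.
Trying: 429² + 460² = 184041 + 211600 = 395641 ✓

(429, 460, 629)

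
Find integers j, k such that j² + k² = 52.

We need to find integers j, k > 0 such that j² + k² = 52.
Trying j = 4: k² = 52 - 4² = 52 - 16 = 36
k = 6
Check: 4² + 6² = 16 + 36 = 52 ✓

52 = 4² + 6²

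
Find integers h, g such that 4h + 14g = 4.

Step 1: Check solvability.
gcd(4, 14) = 2
Since 2 divides 4, solutions exist.

Step 2: Apply extended Euclidean algorithm to find gcd.
We find integers such that 4*x0 + 14*y0 = 2

Step 3: Scale the particular solution.
Multiply by 4/2 = 2:
h = -6, g = 2

Step 4: Verify.
4*(-6) + 14*(2) = 4 = 4 ✓

h = -6, g = 2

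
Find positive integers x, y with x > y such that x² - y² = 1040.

Factor: x² - y² = (x+y)(x-y) = 1040.
We need two factors of 1040 with the same parity.
Use x+y = 520 and x-y = 2 (product 520·2 = 1040).
Adding: 2x = 522, so x = 261.
Subtracting: 2y = 518, so y = 259.
Check: 261² - 259² = 68121 - 67081 = 1040 ✓

x = 261, y = 259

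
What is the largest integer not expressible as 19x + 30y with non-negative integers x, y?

For two coprime denominations a and b, the Frobenius number (largest value not representable as a non-negative combination) is ab - a - b.
Here gcd(19, 30) = 1, so they are coprime.
F(19, 30) = 19·30 - 19 - 30 = 570 - 49 = 521

521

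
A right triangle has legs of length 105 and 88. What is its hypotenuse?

c² = a² + b² = 105² + 88² = 11025 + 7744 = 18769
c = 137

137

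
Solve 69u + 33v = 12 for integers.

Step 1: Check solvability.
gcd(69, 33) = 3
Since 3 divides 12, solutions exist.

Step 2: Apply extended Euclidean algorithm to find gcd.
We find integers such that 69*x0 + 33*y0 = 3

Step 3: Scale the particular solution.
Multiply by 12/3 = 4:
u = 4, v = -8

Step 4: Verify.
69*(4) + 33*(-8) = 12 = 12 ✓

u = 4, v = -8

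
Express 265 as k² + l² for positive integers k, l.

We need to find integers k, l > 0 such that k² + l² = 265.
Trying k = 3: l² = 265 - 3² = 265 - 9 = 256
l = 16
Check: 3² + 16² = 9 + 256 = 265 ✓

265 = 3² + 16²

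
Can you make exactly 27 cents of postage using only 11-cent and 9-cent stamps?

We need non-negative x, y with 11x + 9y = 27.
gcd(11, 9) = 1 divides 27, so integer solutions exist.
Search for a non-negative one: x = 0 gives 9y = 27 - 0 = 27, so y = 3.
Check: 11·0 + 9·3 = 27 ✓

Yes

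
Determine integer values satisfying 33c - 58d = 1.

Step 1: Check solvability.
gcd(33, 58) = 1
Since 1 divides 1, solutions exist.

Step 2: Apply extended Euclidean algorithm to find gcd.
We find integers such that 33*x0 + 58*y0 = 1

Step 3: Scale the particular solution.
Multiply by 1/1 = 1:
c = -7, d = -4

Step 4: Verify.
33*(-7) - 58*(-4) = 1 = 1 ✓

c = -7, d = -4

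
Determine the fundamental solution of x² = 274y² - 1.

We need x² = 274y² - 1. Try successive y:
y = 1: x² = 274·1² - 1 = 273, not a perfect square
y = 2: x² = 274·2² - 1 = 1095, not a perfect square
y = 3: x² = 274·3² - 1 = 2465, not a perfect square
...
y = 85: x² = 274·85² - 1 = 1979649 = 1407² ✓
Check: 1407² - 274·85² = 1979649 - 1979650 = -1 ✓

x = 1407, y = 85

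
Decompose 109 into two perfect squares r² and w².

We need to find integers r, w > 0 such that r² + w² = 109.
Trying r = 3: w² = 109 - 3² = 109 - 9 = 100
w = 10
Check: 3² + 10² = 9 + 100 = 109 ✓

109 = 3² + 10²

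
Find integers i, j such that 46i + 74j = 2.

Step 1: Check solvability.
gcd(46, 74) = 2
Since 2 divides 2, solutions exist.

Step 2: Apply extended Euclidean algorithm to find gcd.
We find integers such that 46*x0 + 74*y0 = 2

Step 3: Scale the particular solution.
Multiply by 2/2 = 1:
i = -8, j = 5

Step 4: Verify.
46*(-8) + 74*(5) = 2 = 2 ✓

i = -8, j = 5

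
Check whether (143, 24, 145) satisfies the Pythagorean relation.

Compute a² + b²:
143² + 24² = 20449 + 576 = 21025
Compute c²:
145² = 21025
Since 21025 = 21025, it is a Pythagorean triple.

Yes, it is a Pythagorean triple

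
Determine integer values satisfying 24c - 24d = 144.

Step 1: Check solvability.
gcd(24, 24) = 24
Since 24 divides 144, solutions exist.

Step 2: Apply extended Euclidean algorithm to find gcd.
We find integers such that 24*x0 + 24*y0 = 24

Step 3: Scale the particular solution.
Multiply by 144/24 = 6:
c = 0, d = -6

Step 4: Verify.
24*(0) - 24*(-6) = 144 = 144 ✓

c = 0, d = -6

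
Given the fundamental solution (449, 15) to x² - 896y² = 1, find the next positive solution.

Solutions to x² - Dy² = 1 are generated by powers of (x₀ + y₀√D).
The next solution satisfies x₁ + y₁√896 = (x₀ + y₀√896)², giving:
x₁ = x₀² + 896y₀² = 449² + 896·15² = 201601 + 201600 = 403201
y₁ = 2x₀y₀ = 2·449·15 = 13470

Verify: 403201² - 896·13470² = 162571046401 - 162571046400 = 1 ✓

x = 403201, y = 13470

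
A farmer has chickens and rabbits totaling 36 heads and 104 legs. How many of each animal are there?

Let c = chickens, r = rabbits.
Heads: c + r = 36
Legs: 2c + 4r = 104
From the first equation, c = 36 - r. Substitute:
2(36 - r) + 4r = 104
72 + 2r = 104
r = (104 - 72)/2 = 16
c = 36 - 16 = 20

Chickens: 20, Rabbits: 16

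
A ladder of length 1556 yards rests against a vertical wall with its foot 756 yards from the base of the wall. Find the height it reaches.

The ladder, wall, and ground form a right triangle with hypotenuse 1556 and one leg 756.
By the Pythagorean theorem: h² = 1556² - 756² = 2421136 - 571536 = 1849600
h = √1849600 = 1360 yards

1360 yards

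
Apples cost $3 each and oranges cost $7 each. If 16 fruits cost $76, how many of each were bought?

Let a = apples, o = oranges.
a + o = 16
3a + 7o = 76
Substitute o = 16 - a:
3a + 7(16 - a) = 76
(3 - 7)a = 76 - 112
-4a = -36
a = 9, o = 16 - 9 = 7

Apples: 9, Oranges: 7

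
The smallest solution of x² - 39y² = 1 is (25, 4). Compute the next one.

Solutions to x² - Dy² = 1 are generated by powers of (x₀ + y₀√D).
The next solution satisfies x₁ + y₁√39 = (x₀ + y₀√39)², giving:
x₁ = x₀² + 39y₀² = 25² + 39·4² = 625 + 624 = 1249
y₁ = 2x₀y₀ = 2·25·4 = 200

Verify: 1249² - 39·200² = 1560001 - 1560000 = 1 ✓

x = 1249, y = 200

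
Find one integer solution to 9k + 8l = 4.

Step 1: Check solvability.
gcd(9, 8) = 1
Since 1 divides 4, solutions exist.

Step 2: Apply extended Euclidean algorithm to find gcd.
We find integers such that 9*x0 + 8*y0 = 1

Step 3: Scale the particular solution.
Multiply by 4/1 = 4:
k = 4, l = -4

Step 4: Verify.
9*(4) + 8*(-4) = 4 = 4 ✓

k = 4, l = -4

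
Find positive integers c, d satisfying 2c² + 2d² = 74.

Try small values of c and check whether (74 - 2c²)/2 is a perfect square.
c = 1: 2·1² = 2, so 2d² = 74 - 2 = 72, giving d² = 36, d = 6.
Check: 2·1² + 2·6² = 2 + 72 = 74 ✓

c = 1, d = 6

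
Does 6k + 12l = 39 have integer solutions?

Step 1: Compute gcd(6, 12).
gcd(6, 12) = 6

Step 2: Check divisibility.
Does 6 divide 39? 39 = 6 x 6 + 3, so no.

By the theorem on linear Diophantine equations, 6k + 12l = 39 has integer solutions if and only if gcd(6, 12) divides 39. Since 6 does not divide 39, no solutions exist.

No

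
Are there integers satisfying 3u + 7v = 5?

Step 1: Compute gcd(3, 7).
gcd(3, 7) = 1

Step 2: Check divisibility.
Does 1 divide 5? 5 = 1 x 5, so yes.

By the theorem on linear Diophantine equations, 3u + 7v = 5 has integer solutions if and only if gcd(3, 7) divides 5. Since 1 | 5, solutions exist.

Yes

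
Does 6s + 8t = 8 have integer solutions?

Step 1: Compute gcd(6, 8).
gcd(6, 8) = 2

Step 2: Check divisibility.
Does 2 divide 8? 8 = 2 x 4, so yes.

By the theorem on linear Diophantine equations, 6s + 8t = 8 has integer solutions if and only if gcd(6, 8) divides 8. Since 2 | 8, solutions exist.

Yes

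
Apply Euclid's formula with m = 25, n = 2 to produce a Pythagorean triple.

a = m² - n² = 25² - 2² = 625 - 4 = 621
b = 2mn = 2·25·2 = 100
c = m² + n² = 625 + 4 = 629
Verify: 621² + 100² = 385641 + 10000 = 395641 = 629² ✓

(621, 100, 629)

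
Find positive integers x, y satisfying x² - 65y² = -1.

We need x² = 65y² - 1. Try successive y:
y = 1: x² = 65·1² - 1 = 64 = 8² ✓
Check: 8² - 65·1² = 64 - 65 = -1 ✓

x = 8, y = 1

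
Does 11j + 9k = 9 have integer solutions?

Step 1: Compute gcd(11, 9).
gcd(11, 9) = 1

Step 2: Check divisibility.
Does 1 divide 9? 9 = 1 x 9, so yes.

By the theorem on linear Diophantine equations, 11j + 9k = 9 has integer solutions if and only if gcd(11, 9) divides 9. Since 1 | 9, solutions exist.

Yes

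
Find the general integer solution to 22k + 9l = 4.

Step 1: Compute gcd(22, 9) = 1.
Since 1 divides 4, solutions exist.

Step 2: Find a particular solution using extended Euclidean algorithm.
We get k₀ = -8, l₀ = 20.
Check: 22*-8 + 9*20 = 4 = 4 ✓

Step 3: Write the general solution.
k = -8 + (9/1)t = -8 + 9t
l = 20 - (22/1)t = 20 - 22t
for any integer t.

k = -8 + 9t, l = 20 - 22t for integer t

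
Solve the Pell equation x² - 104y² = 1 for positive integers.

We seek the smallest positive integers (x, y) with x² - 104y² = 1, i.e., x² = 104y² + 1.
Try successive y values:
y = 1: x² = 104·1² + 1 = 105, not a perfect square
y = 2: x² = 104·2² + 1 = 417, not a perfect square
y = 3: x² = 104·3² + 1 = 937, not a perfect square
... continuing the search (or via continued fractions) ...
y = 5: x² = 104·5² + 1 = 2601, x = 51 ✓

Verify: 51² - 104·5² = 2601 - 2600 = 1 ✓

x = 51, y = 5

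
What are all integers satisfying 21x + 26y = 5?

Step 1: Compute gcd(21, 26) = 1.
Since 1 divides 5, solutions exist.

Step 2: Find a particular solution using extended Euclidean algorithm.
We get x₀ = 25, y₀ = -20.
Check: 21*25 + 26*-20 = 5 = 5 ✓

Step 3: Write the general solution.
x = 25 + (26/1)t = 25 + 26t
y = -20 - (21/1)t = -20 - 21t
for any integer t.

x = 25 + 26t, y = -20 - 21t for integer t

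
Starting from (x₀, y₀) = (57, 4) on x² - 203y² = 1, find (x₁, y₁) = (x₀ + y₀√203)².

Solutions to x² - Dy² = 1 are generated by powers of (x₀ + y₀√D).
The next solution satisfies x₁ + y₁√203 = (x₀ + y₀√203)², giving:
x₁ = x₀² + 203y₀² = 57² + 203·4² = 3249 + 3248 = 6497
y₁ = 2x₀y₀ = 2·57·4 = 456

Verify: 6497² - 203·456² = 42211009 - 42211008 = 1 ✓

x = 6497, y = 456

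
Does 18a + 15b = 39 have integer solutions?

Step 1: Compute gcd(18, 15).
gcd(18, 15) = 3

Step 2: Check divisibility.
Does 3 divide 39? 39 = 3 x 13, so yes.

By the theorem on linear Diophantine equations, 18a + 15b = 39 has integer solutions if and only if gcd(18, 15) divides 39. Since 3 | 39, solutions exist.

Yes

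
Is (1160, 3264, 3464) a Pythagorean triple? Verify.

Compute a² + b² = 1160² + 3264² = 1345600 + 10653696 = 11999296
Compute c² = 3464² = 11999296
Since 11999296 = 11999296, confirmed.

Yes, it is a Pythagorean triple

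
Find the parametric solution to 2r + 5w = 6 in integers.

Step 1: Compute gcd(2, 5) = 1.
Since 1 divides 6, solutions exist.

Step 2: Find a particular solution using extended Euclidean algorithm.
We get r₀ = -12, w₀ = 6.
Check: 2*-12 + 5*6 = 6 = 6 ✓

Step 3: Write the general solution.
r = -12 + (5/1)t = -12 + 5t
w = 6 - (2/1)t = 6 - 2t
for any integer t.

r = -12 + 5t, w = 6 - 2t for integer t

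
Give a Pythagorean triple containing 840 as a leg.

We need the other leg and hypotenuse such that 840² + x² = c².
Take x = 2277, c = 2427: 840² + 2277² = 705600 + 5184729 = 5890329 = 2427² ✓
Triple: (2277, 840, 2427)

(2277, 840, 2427)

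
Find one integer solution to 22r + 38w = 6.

Step 1: Check solvability.
gcd(22, 38) = 2
Since 2 divides 6, solutions exist.

Step 2: Apply extended Euclidean algorithm to find gcd.
We find integers such that 22*x0 + 38*y0 = 2

Step 3: Scale the particular solution.
Multiply by 6/2 = 3:
r = 21, w = -12

Step 4: Verify.
22*(21) + 38*(-12) = 6 = 6 ✓

r = 21, w = -12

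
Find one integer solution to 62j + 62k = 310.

Step 1: Check solvability.
gcd(62, 62) = 62
Since 62 divides 310, solutions exist.

Step 2: Apply extended Euclidean algorithm to find gcd.
We find integers such that 62*x0 + 62*y0 = 62

Step 3: Scale the particular solution.
Multiply by 310/62 = 5:
j = 0, k = 5

Step 4: Verify.
62*(0) + 62*(5) = 310 = 310 ✓

j = 0, k = 5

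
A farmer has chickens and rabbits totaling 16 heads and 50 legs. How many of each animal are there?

Let c = chickens, r = rabbits.
Heads: c + r = 16
Legs: 2c + 4r = 50
From the first equation, c = 16 - r. Substitute:
2(16 - r) + 4r = 50
32 + 2r = 50
r = (50 - 32)/2 = 9
c = 16 - 9 = 7

Chickens: 7, Rabbits: 9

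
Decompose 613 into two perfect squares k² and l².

We need to find integers k, l > 0 such that k² + l² = 613.
Trying k = 17: l² = 613 - 17² = 613 - 289 = 324
l = 18
Check: 17² + 18² = 289 + 324 = 613 ✓

613 = 17² + 18²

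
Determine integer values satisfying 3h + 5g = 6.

Step 1: Check solvability.
gcd(3, 5) = 1
Since 1 divides 6, solutions exist.

Step 2: Apply extended Euclidean algorithm to find gcd.
We find integers such that 3*x0 + 5*y0 = 1

Step 3: Scale the particular solution.
Multiply by 6/1 = 6:
h = 12, g = -6

Step 4: Verify.
3*(12) + 5*(-6) = 6 = 6 ✓

h = 12, g = -6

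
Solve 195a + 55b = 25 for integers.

Step 1: Check solvability.
gcd(195, 55) = 5
Since 5 divides 25, solutions exist.

Step 2: Apply extended Euclidean algorithm to find gcd.
We find integers such that 195*x0 + 55*y0 = 5

Step 3: Scale the particular solution.
Multiply by 25/5 = 5:
a = 10, b = -35

Step 4: Verify.
195*(10) + 55*(-35) = 25 = 25 ✓

a = 10, b = -35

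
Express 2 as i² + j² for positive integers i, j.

We need to find integers i, j > 0 such that i² + j² = 2.
Trying i = 1: j² = 2 - 1² = 2 - 1 = 1
j = 1
Check: 1² + 1² = 1 + 1 = 2 ✓

2 = 1² + 1²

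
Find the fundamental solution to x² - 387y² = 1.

We seek the smallest positive integers (x, y) with x² - 387y² = 1, i.e., x² = 387y² + 1.
Try successive y values:
y = 1: x² = 387·1² + 1 = 388, not a perfect square
y = 2: x² = 387·2² + 1 = 1549, not a perfect square
y = 3: x² = 387·3² + 1 = 3484, not a perfect square
... continuing the search (or via continued fractions) ...
y = 177: x² = 387·177² + 1 = 12124324, x = 3482 ✓

Verify: 3482² - 387·177² = 12124324 - 12124323 = 1 ✓

x = 3482, y = 177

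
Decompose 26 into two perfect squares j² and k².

We need to find integers j, k > 0 such that j² + k² = 26.
Trying j = 1: k² = 26 - 1² = 26 - 1 = 25
k = 5
Check: 1² + 5² = 1 + 25 = 26 ✓

26 = 1² + 5²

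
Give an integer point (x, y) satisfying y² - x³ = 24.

Try small integer x values and check whether x³ + 24 is a perfect square.
x = 10: x³ + 24 = 10³ + 24 = 1000 + 24 = 1024
Is 1024 a perfect square? 32² = 1024 ✓
So (x, y) = (10, -32) is a solution.

x = 10, y = -32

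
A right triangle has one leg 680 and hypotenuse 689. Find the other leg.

a² = c² - b² = 474721 - 462400 = 12321
a = 111

111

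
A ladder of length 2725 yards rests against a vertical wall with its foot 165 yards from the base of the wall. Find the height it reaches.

The ladder, wall, and ground form a right triangle with hypotenuse 2725 and one leg 165.
By the Pythagorean theorem: h² = 2725² - 165² = 7425625 - 27225 = 7398400
h = √7398400 = 2720 yards

2720 yards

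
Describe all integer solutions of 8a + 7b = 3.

Step 1: Compute gcd(8, 7) = 1.
Since 1 divides 3, solutions exist.

Step 2: Find a particular solution using extended Euclidean algorithm.
We get a₀ = 3, b₀ = -3.
Check: 8*3 + 7*-3 = 3 = 3 ✓

Step 3: Write the general solution.
a = 3 + (7/1)t = 3 + 7t
b = -3 - (8/1)t = -3 - 8t
for any integer t.

a = 3 + 7t, b = -3 - 8t for integer t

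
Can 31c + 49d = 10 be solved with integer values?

Step 1: Compute gcd(31, 49).
gcd(31, 49) = 1

Step 2: Check divisibility.
Does 1 divide 10? 10 = 1 x 10, so yes.

By the theorem on linear Diophantine equations, 31c + 49d = 10 has integer solutions if and only if gcd(31, 49) divides 10. Since 1 | 10, solutions exist.

Yes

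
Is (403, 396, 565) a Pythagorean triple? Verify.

Compute a² + b² = 403² + 396² = 162409 + 156816 = 319225
Compute c² = 565² = 319225
Since 319225 = 319225, confirmed.

Yes, it is a Pythagorean triple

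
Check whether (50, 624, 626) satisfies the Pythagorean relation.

Compute a² + b²:
50² + 624² = 2500 + 389376 = 391876
Compute c²:
626² = 391876
Since 391876 = 391876, it is a Pythagorean triple.

Yes, it is a Pythagorean triple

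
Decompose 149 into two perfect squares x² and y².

We need to find integers x, y > 0 such that x² + y² = 149.
Trying x = 7: y² = 149 - 7² = 149 - 49 = 100
y = 10
Check: 7² + 10² = 49 + 100 = 149 ✓

149 = 7² + 10²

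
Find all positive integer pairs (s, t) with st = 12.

The positive divisors of 12 are: 1, 2, 3, 4, 6, 12.
Each divisor d gives the pair (d, 12/d):
(1, 12), (2, 6), (3, 4), (4, 3), (6, 2), (12, 1)

(1, 12), (2, 6), (3, 4), (4, 3), (6, 2), (12, 1)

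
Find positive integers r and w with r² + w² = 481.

We need to find integers r, w > 0 such that r² + w² = 481.
Trying r = 9: w² = 481 - 9² = 481 - 81 = 400
w = 20
Check: 9² + 20² = 81 + 400 = 481 ✓

481 = 9² + 20²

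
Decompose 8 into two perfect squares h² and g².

We need to find integers h, g > 0 such that h² + g² = 8.
Trying h = 2: g² = 8 - 2² = 8 - 4 = 4
g = 2
Check: 2² + 2² = 4 + 4 = 8 ✓

8 = 2² + 2²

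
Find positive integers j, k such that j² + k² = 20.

Search for j with 20 - j² a perfect square.
j = 2: 20 - 2² = 20 - 4 = 16 = 4² ✓
So j = 2, k = 4.

j = 2, k = 4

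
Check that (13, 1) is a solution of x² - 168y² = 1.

Compute x² = 13² = 169
Compute 168y² = 168·1² = 168·1 = 168
x² - 168y² = 169 - 168 = 1
Since this equals 1, (13, 1) is a solution.

Yes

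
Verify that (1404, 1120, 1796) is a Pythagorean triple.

Compute a² + b²:
1404² + 1120² = 1971216 + 1254400 = 3225616
Compute c²:
1796² = 3225616
Since 3225616 = 3225616, it is a Pythagorean triple.

Yes, it is a Pythagorean triple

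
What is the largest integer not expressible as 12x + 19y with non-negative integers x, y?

For two coprime denominations a and b, the Frobenius number (largest value not representable as a non-negative combination) is ab - a - b.
Here gcd(12, 19) = 1, so they are coprime.
F(12, 19) = 12·19 - 12 - 19 = 228 - 31 = 197

197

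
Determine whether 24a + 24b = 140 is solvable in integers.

Step 1: Compute gcd(24, 24).
gcd(24, 24) = 24

Step 2: Check divisibility.
Does 24 divide 140? 140 = 24 x 5 + 20, so no.

By the theorem on linear Diophantine equations, 24a + 24b = 140 has integer solutions if and only if gcd(24, 24) divides 140. Since 24 does not divide 140, no solutions exist.

No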